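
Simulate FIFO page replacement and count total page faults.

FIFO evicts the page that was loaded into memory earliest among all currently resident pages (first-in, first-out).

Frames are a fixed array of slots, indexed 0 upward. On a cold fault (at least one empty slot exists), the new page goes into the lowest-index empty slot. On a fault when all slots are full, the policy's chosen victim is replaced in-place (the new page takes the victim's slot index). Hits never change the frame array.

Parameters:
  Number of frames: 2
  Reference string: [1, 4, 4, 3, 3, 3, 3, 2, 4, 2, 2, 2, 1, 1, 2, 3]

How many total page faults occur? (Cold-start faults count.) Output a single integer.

Step 0: ref 1 → FAULT, frames=[1,-]
Step 1: ref 4 → FAULT, frames=[1,4]
Step 2: ref 4 → HIT, frames=[1,4]
Step 3: ref 3 → FAULT (evict 1), frames=[3,4]
Step 4: ref 3 → HIT, frames=[3,4]
Step 5: ref 3 → HIT, frames=[3,4]
Step 6: ref 3 → HIT, frames=[3,4]
Step 7: ref 2 → FAULT (evict 4), frames=[3,2]
Step 8: ref 4 → FAULT (evict 3), frames=[4,2]
Step 9: ref 2 → HIT, frames=[4,2]
Step 10: ref 2 → HIT, frames=[4,2]
Step 11: ref 2 → HIT, frames=[4,2]
Step 12: ref 1 → FAULT (evict 2), frames=[4,1]
Step 13: ref 1 → HIT, frames=[4,1]
Step 14: ref 2 → FAULT (evict 4), frames=[2,1]
Step 15: ref 3 → FAULT (evict 1), frames=[2,3]
Total faults: 8

Answer: 8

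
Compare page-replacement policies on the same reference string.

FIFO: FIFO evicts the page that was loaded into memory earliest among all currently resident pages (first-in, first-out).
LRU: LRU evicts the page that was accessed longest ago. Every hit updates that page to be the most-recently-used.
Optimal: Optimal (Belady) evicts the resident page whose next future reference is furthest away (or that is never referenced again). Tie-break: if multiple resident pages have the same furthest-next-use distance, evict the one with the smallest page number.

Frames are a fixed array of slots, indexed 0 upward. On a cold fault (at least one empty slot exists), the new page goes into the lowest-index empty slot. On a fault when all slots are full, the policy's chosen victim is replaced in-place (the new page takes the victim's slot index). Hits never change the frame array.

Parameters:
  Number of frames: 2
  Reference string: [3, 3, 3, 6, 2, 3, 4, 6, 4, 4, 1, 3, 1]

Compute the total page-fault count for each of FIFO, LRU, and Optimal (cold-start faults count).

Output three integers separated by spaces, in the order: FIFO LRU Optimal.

--- FIFO ---
  step 0: ref 3 -> FAULT, frames=[3,-] (faults so far: 1)
  step 1: ref 3 -> HIT, frames=[3,-] (faults so far: 1)
  step 2: ref 3 -> HIT, frames=[3,-] (faults so far: 1)
  step 3: ref 6 -> FAULT, frames=[3,6] (faults so far: 2)
  step 4: ref 2 -> FAULT, evict 3, frames=[2,6] (faults so far: 3)
  step 5: ref 3 -> FAULT, evict 6, frames=[2,3] (faults so far: 4)
  step 6: ref 4 -> FAULT, evict 2, frames=[4,3] (faults so far: 5)
  step 7: ref 6 -> FAULT, evict 3, frames=[4,6] (faults so far: 6)
  step 8: ref 4 -> HIT, frames=[4,6] (faults so far: 6)
  step 9: ref 4 -> HIT, frames=[4,6] (faults so far: 6)
  step 10: ref 1 -> FAULT, evict 4, frames=[1,6] (faults so far: 7)
  step 11: ref 3 -> FAULT, evict 6, frames=[1,3] (faults so far: 8)
  step 12: ref 1 -> HIT, frames=[1,3] (faults so far: 8)
  FIFO total faults: 8
--- LRU ---
  step 0: ref 3 -> FAULT, frames=[3,-] (faults so far: 1)
  step 1: ref 3 -> HIT, frames=[3,-] (faults so far: 1)
  step 2: ref 3 -> HIT, frames=[3,-] (faults so far: 1)
  step 3: ref 6 -> FAULT, frames=[3,6] (faults so far: 2)
  step 4: ref 2 -> FAULT, evict 3, frames=[2,6] (faults so far: 3)
  step 5: ref 3 -> FAULT, evict 6, frames=[2,3] (faults so far: 4)
  step 6: ref 4 -> FAULT, evict 2, frames=[4,3] (faults so far: 5)
  step 7: ref 6 -> FAULT, evict 3, frames=[4,6] (faults so far: 6)
  step 8: ref 4 -> HIT, frames=[4,6] (faults so far: 6)
  step 9: ref 4 -> HIT, frames=[4,6] (faults so far: 6)
  step 10: ref 1 -> FAULT, evict 6, frames=[4,1] (faults so far: 7)
  step 11: ref 3 -> FAULT, evict 4, frames=[3,1] (faults so far: 8)
  step 12: ref 1 -> HIT, frames=[3,1] (faults so far: 8)
  LRU total faults: 8
--- Optimal ---
  step 0: ref 3 -> FAULT, frames=[3,-] (faults so far: 1)
  step 1: ref 3 -> HIT, frames=[3,-] (faults so far: 1)
  step 2: ref 3 -> HIT, frames=[3,-] (faults so far: 1)
  step 3: ref 6 -> FAULT, frames=[3,6] (faults so far: 2)
  step 4: ref 2 -> FAULT, evict 6, frames=[3,2] (faults so far: 3)
  step 5: ref 3 -> HIT, frames=[3,2] (faults so far: 3)
  step 6: ref 4 -> FAULT, evict 2, frames=[3,4] (faults so far: 4)
  step 7: ref 6 -> FAULT, evict 3, frames=[6,4] (faults so far: 5)
  step 8: ref 4 -> HIT, frames=[6,4] (faults so far: 5)
  step 9: ref 4 -> HIT, frames=[6,4] (faults so far: 5)
  step 10: ref 1 -> FAULT, evict 4, frames=[6,1] (faults so far: 6)
  step 11: ref 3 -> FAULT, evict 6, frames=[3,1] (faults so far: 7)
  step 12: ref 1 -> HIT, frames=[3,1] (faults so far: 7)
  Optimal total faults: 7

Answer: 8 8 7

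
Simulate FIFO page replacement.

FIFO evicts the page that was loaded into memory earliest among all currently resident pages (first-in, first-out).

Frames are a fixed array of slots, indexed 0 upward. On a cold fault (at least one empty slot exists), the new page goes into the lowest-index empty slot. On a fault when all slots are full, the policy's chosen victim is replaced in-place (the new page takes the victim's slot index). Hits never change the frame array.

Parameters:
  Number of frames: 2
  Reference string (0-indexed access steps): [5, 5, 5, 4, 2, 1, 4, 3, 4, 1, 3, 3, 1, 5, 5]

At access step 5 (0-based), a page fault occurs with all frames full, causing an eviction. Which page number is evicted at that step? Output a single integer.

Answer: 4

Derivation:
Step 0: ref 5 -> FAULT, frames=[5,-]
Step 1: ref 5 -> HIT, frames=[5,-]
Step 2: ref 5 -> HIT, frames=[5,-]
Step 3: ref 4 -> FAULT, frames=[5,4]
Step 4: ref 2 -> FAULT, evict 5, frames=[2,4]
Step 5: ref 1 -> FAULT, evict 4, frames=[2,1]
At step 5: evicted page 4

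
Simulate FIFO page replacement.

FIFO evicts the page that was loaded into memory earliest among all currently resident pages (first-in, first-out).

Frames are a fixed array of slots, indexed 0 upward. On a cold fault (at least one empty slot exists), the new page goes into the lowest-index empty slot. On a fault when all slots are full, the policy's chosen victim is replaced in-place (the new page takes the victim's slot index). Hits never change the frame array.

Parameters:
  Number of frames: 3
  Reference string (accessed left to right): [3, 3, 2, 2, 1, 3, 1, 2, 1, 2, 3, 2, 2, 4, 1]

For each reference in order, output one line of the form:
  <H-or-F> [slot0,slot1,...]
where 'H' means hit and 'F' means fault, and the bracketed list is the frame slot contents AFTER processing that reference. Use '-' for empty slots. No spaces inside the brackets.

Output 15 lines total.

F [3,-,-]
H [3,-,-]
F [3,2,-]
H [3,2,-]
F [3,2,1]
H [3,2,1]
H [3,2,1]
H [3,2,1]
H [3,2,1]
H [3,2,1]
H [3,2,1]
H [3,2,1]
H [3,2,1]
F [4,2,1]
H [4,2,1]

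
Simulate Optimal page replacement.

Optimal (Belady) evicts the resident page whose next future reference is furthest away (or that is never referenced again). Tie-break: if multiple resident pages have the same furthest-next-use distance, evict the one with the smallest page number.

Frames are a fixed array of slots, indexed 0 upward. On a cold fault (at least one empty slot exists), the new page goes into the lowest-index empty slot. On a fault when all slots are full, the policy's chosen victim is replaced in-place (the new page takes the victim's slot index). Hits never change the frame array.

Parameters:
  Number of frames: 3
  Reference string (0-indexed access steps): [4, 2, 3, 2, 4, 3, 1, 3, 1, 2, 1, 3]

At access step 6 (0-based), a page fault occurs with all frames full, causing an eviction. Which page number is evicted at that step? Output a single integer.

Step 0: ref 4 -> FAULT, frames=[4,-,-]
Step 1: ref 2 -> FAULT, frames=[4,2,-]
Step 2: ref 3 -> FAULT, frames=[4,2,3]
Step 3: ref 2 -> HIT, frames=[4,2,3]
Step 4: ref 4 -> HIT, frames=[4,2,3]
Step 5: ref 3 -> HIT, frames=[4,2,3]
Step 6: ref 1 -> FAULT, evict 4, frames=[1,2,3]
At step 6: evicted page 4

Answer: 4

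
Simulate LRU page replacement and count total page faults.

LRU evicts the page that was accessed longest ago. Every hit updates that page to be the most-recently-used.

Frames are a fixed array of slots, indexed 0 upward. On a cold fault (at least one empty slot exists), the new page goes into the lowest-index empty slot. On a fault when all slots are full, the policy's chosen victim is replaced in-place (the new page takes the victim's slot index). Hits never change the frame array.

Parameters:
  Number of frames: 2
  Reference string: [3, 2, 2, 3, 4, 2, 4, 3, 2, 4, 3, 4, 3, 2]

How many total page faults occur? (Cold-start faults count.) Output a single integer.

Answer: 9

Derivation:
Step 0: ref 3 → FAULT, frames=[3,-]
Step 1: ref 2 → FAULT, frames=[3,2]
Step 2: ref 2 → HIT, frames=[3,2]
Step 3: ref 3 → HIT, frames=[3,2]
Step 4: ref 4 → FAULT (evict 2), frames=[3,4]
Step 5: ref 2 → FAULT (evict 3), frames=[2,4]
Step 6: ref 4 → HIT, frames=[2,4]
Step 7: ref 3 → FAULT (evict 2), frames=[3,4]
Step 8: ref 2 → FAULT (evict 4), frames=[3,2]
Step 9: ref 4 → FAULT (evict 3), frames=[4,2]
Step 10: ref 3 → FAULT (evict 2), frames=[4,3]
Step 11: ref 4 → HIT, frames=[4,3]
Step 12: ref 3 → HIT, frames=[4,3]
Step 13: ref 2 → FAULT (evict 4), frames=[2,3]
Total faults: 9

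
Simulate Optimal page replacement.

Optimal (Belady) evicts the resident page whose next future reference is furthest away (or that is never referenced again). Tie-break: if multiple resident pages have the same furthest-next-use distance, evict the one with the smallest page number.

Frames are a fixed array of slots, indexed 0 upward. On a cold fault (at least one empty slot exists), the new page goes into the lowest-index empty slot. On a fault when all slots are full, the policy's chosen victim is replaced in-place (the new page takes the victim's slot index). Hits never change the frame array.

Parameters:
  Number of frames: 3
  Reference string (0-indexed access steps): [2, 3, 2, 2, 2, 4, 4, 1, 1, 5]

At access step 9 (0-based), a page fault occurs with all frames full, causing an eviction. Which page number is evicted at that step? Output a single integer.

Answer: 1

Derivation:
Step 0: ref 2 -> FAULT, frames=[2,-,-]
Step 1: ref 3 -> FAULT, frames=[2,3,-]
Step 2: ref 2 -> HIT, frames=[2,3,-]
Step 3: ref 2 -> HIT, frames=[2,3,-]
Step 4: ref 2 -> HIT, frames=[2,3,-]
Step 5: ref 4 -> FAULT, frames=[2,3,4]
Step 6: ref 4 -> HIT, frames=[2,3,4]
Step 7: ref 1 -> FAULT, evict 2, frames=[1,3,4]
Step 8: ref 1 -> HIT, frames=[1,3,4]
Step 9: ref 5 -> FAULT, evict 1, frames=[5,3,4]
At step 9: evicted page 1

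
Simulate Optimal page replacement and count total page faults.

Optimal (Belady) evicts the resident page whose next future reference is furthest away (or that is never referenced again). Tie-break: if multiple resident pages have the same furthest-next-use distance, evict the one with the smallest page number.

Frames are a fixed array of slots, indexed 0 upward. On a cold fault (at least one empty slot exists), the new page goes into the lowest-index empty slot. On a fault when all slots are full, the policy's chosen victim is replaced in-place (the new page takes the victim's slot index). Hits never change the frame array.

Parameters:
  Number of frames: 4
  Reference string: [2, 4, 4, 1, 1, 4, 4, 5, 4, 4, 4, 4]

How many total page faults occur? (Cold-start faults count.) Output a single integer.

Step 0: ref 2 → FAULT, frames=[2,-,-,-]
Step 1: ref 4 → FAULT, frames=[2,4,-,-]
Step 2: ref 4 → HIT, frames=[2,4,-,-]
Step 3: ref 1 → FAULT, frames=[2,4,1,-]
Step 4: ref 1 → HIT, frames=[2,4,1,-]
Step 5: ref 4 → HIT, frames=[2,4,1,-]
Step 6: ref 4 → HIT, frames=[2,4,1,-]
Step 7: ref 5 → FAULT, frames=[2,4,1,5]
Step 8: ref 4 → HIT, frames=[2,4,1,5]
Step 9: ref 4 → HIT, frames=[2,4,1,5]
Step 10: ref 4 → HIT, frames=[2,4,1,5]
Step 11: ref 4 → HIT, frames=[2,4,1,5]
Total faults: 4

Answer: 4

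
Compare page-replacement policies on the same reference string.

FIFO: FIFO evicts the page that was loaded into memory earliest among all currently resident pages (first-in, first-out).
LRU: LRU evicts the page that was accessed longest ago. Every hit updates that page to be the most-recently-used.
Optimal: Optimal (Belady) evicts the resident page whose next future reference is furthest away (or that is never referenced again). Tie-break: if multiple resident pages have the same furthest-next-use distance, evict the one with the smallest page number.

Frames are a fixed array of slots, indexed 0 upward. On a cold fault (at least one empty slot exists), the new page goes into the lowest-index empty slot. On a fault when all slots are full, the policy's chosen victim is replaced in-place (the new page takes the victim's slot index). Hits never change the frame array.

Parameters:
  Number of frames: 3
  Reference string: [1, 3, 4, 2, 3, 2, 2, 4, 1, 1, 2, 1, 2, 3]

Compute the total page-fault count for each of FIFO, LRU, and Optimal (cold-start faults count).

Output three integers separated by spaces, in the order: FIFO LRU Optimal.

--- FIFO ---
  step 0: ref 1 -> FAULT, frames=[1,-,-] (faults so far: 1)
  step 1: ref 3 -> FAULT, frames=[1,3,-] (faults so far: 2)
  step 2: ref 4 -> FAULT, frames=[1,3,4] (faults so far: 3)
  step 3: ref 2 -> FAULT, evict 1, frames=[2,3,4] (faults so far: 4)
  step 4: ref 3 -> HIT, frames=[2,3,4] (faults so far: 4)
  step 5: ref 2 -> HIT, frames=[2,3,4] (faults so far: 4)
  step 6: ref 2 -> HIT, frames=[2,3,4] (faults so far: 4)
  step 7: ref 4 -> HIT, frames=[2,3,4] (faults so far: 4)
  step 8: ref 1 -> FAULT, evict 3, frames=[2,1,4] (faults so far: 5)
  step 9: ref 1 -> HIT, frames=[2,1,4] (faults so far: 5)
  step 10: ref 2 -> HIT, frames=[2,1,4] (faults so far: 5)
  step 11: ref 1 -> HIT, frames=[2,1,4] (faults so far: 5)
  step 12: ref 2 -> HIT, frames=[2,1,4] (faults so far: 5)
  step 13: ref 3 -> FAULT, evict 4, frames=[2,1,3] (faults so far: 6)
  FIFO total faults: 6
--- LRU ---
  step 0: ref 1 -> FAULT, frames=[1,-,-] (faults so far: 1)
  step 1: ref 3 -> FAULT, frames=[1,3,-] (faults so far: 2)
  step 2: ref 4 -> FAULT, frames=[1,3,4] (faults so far: 3)
  step 3: ref 2 -> FAULT, evict 1, frames=[2,3,4] (faults so far: 4)
  step 4: ref 3 -> HIT, frames=[2,3,4] (faults so far: 4)
  step 5: ref 2 -> HIT, frames=[2,3,4] (faults so far: 4)
  step 6: ref 2 -> HIT, frames=[2,3,4] (faults so far: 4)
  step 7: ref 4 -> HIT, frames=[2,3,4] (faults so far: 4)
  step 8: ref 1 -> FAULT, evict 3, frames=[2,1,4] (faults so far: 5)
  step 9: ref 1 -> HIT, frames=[2,1,4] (faults so far: 5)
  step 10: ref 2 -> HIT, frames=[2,1,4] (faults so far: 5)
  step 11: ref 1 -> HIT, frames=[2,1,4] (faults so far: 5)
  step 12: ref 2 -> HIT, frames=[2,1,4] (faults so far: 5)
  step 13: ref 3 -> FAULT, evict 4, frames=[2,1,3] (faults so far: 6)
  LRU total faults: 6
--- Optimal ---
  step 0: ref 1 -> FAULT, frames=[1,-,-] (faults so far: 1)
  step 1: ref 3 -> FAULT, frames=[1,3,-] (faults so far: 2)
  step 2: ref 4 -> FAULT, frames=[1,3,4] (faults so far: 3)
  step 3: ref 2 -> FAULT, evict 1, frames=[2,3,4] (faults so far: 4)
  step 4: ref 3 -> HIT, frames=[2,3,4] (faults so far: 4)
  step 5: ref 2 -> HIT, frames=[2,3,4] (faults so far: 4)
  step 6: ref 2 -> HIT, frames=[2,3,4] (faults so far: 4)
  step 7: ref 4 -> HIT, frames=[2,3,4] (faults so far: 4)
  step 8: ref 1 -> FAULT, evict 4, frames=[2,3,1] (faults so far: 5)
  step 9: ref 1 -> HIT, frames=[2,3,1] (faults so far: 5)
  step 10: ref 2 -> HIT, frames=[2,3,1] (faults so far: 5)
  step 11: ref 1 -> HIT, frames=[2,3,1] (faults so far: 5)
  step 12: ref 2 -> HIT, frames=[2,3,1] (faults so far: 5)
  step 13: ref 3 -> HIT, frames=[2,3,1] (faults so far: 5)
  Optimal total faults: 5

Answer: 6 6 5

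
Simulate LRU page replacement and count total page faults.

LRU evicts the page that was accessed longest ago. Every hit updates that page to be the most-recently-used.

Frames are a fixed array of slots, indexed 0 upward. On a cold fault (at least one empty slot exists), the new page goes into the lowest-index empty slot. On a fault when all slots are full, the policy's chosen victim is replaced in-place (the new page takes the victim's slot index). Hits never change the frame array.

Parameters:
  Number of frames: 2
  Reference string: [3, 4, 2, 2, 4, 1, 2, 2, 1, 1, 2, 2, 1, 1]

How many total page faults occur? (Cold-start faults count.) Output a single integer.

Answer: 5

Derivation:
Step 0: ref 3 → FAULT, frames=[3,-]
Step 1: ref 4 → FAULT, frames=[3,4]
Step 2: ref 2 → FAULT (evict 3), frames=[2,4]
Step 3: ref 2 → HIT, frames=[2,4]
Step 4: ref 4 → HIT, frames=[2,4]
Step 5: ref 1 → FAULT (evict 2), frames=[1,4]
Step 6: ref 2 → FAULT (evict 4), frames=[1,2]
Step 7: ref 2 → HIT, frames=[1,2]
Step 8: ref 1 → HIT, frames=[1,2]
Step 9: ref 1 → HIT, frames=[1,2]
Step 10: ref 2 → HIT, frames=[1,2]
Step 11: ref 2 → HIT, frames=[1,2]
Step 12: ref 1 → HIT, frames=[1,2]
Step 13: ref 1 → HIT, frames=[1,2]
Total faults: 5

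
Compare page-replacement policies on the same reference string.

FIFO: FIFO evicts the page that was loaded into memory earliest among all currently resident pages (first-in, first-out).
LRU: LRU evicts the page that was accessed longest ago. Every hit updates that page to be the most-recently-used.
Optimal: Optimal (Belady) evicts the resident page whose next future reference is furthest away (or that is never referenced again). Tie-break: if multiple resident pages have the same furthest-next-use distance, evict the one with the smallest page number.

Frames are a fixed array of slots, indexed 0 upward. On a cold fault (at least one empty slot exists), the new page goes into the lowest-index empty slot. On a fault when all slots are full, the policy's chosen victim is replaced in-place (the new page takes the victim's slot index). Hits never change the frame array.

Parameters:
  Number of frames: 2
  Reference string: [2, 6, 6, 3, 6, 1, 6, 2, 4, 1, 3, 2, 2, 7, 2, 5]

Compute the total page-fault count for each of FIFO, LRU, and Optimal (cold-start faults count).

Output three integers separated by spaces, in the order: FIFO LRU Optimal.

--- FIFO ---
  step 0: ref 2 -> FAULT, frames=[2,-] (faults so far: 1)
  step 1: ref 6 -> FAULT, frames=[2,6] (faults so far: 2)
  step 2: ref 6 -> HIT, frames=[2,6] (faults so far: 2)
  step 3: ref 3 -> FAULT, evict 2, frames=[3,6] (faults so far: 3)
  step 4: ref 6 -> HIT, frames=[3,6] (faults so far: 3)
  step 5: ref 1 -> FAULT, evict 6, frames=[3,1] (faults so far: 4)
  step 6: ref 6 -> FAULT, evict 3, frames=[6,1] (faults so far: 5)
  step 7: ref 2 -> FAULT, evict 1, frames=[6,2] (faults so far: 6)
  step 8: ref 4 -> FAULT, evict 6, frames=[4,2] (faults so far: 7)
  step 9: ref 1 -> FAULT, evict 2, frames=[4,1] (faults so far: 8)
  step 10: ref 3 -> FAULT, evict 4, frames=[3,1] (faults so far: 9)
  step 11: ref 2 -> FAULT, evict 1, frames=[3,2] (faults so far: 10)
  step 12: ref 2 -> HIT, frames=[3,2] (faults so far: 10)
  step 13: ref 7 -> FAULT, evict 3, frames=[7,2] (faults so far: 11)
  step 14: ref 2 -> HIT, frames=[7,2] (faults so far: 11)
  step 15: ref 5 -> FAULT, evict 2, frames=[7,5] (faults so far: 12)
  FIFO total faults: 12
--- LRU ---
  step 0: ref 2 -> FAULT, frames=[2,-] (faults so far: 1)
  step 1: ref 6 -> FAULT, frames=[2,6] (faults so far: 2)
  step 2: ref 6 -> HIT, frames=[2,6] (faults so far: 2)
  step 3: ref 3 -> FAULT, evict 2, frames=[3,6] (faults so far: 3)
  step 4: ref 6 -> HIT, frames=[3,6] (faults so far: 3)
  step 5: ref 1 -> FAULT, evict 3, frames=[1,6] (faults so far: 4)
  step 6: ref 6 -> HIT, frames=[1,6] (faults so far: 4)
  step 7: ref 2 -> FAULT, evict 1, frames=[2,6] (faults so far: 5)
  step 8: ref 4 -> FAULT, evict 6, frames=[2,4] (faults so far: 6)
  step 9: ref 1 -> FAULT, evict 2, frames=[1,4] (faults so far: 7)
  step 10: ref 3 -> FAULT, evict 4, frames=[1,3] (faults so far: 8)
  step 11: ref 2 -> FAULT, evict 1, frames=[2,3] (faults so far: 9)
  step 12: ref 2 -> HIT, frames=[2,3] (faults so far: 9)
  step 13: ref 7 -> FAULT, evict 3, frames=[2,7] (faults so far: 10)
  step 14: ref 2 -> HIT, frames=[2,7] (faults so far: 10)
  step 15: ref 5 -> FAULT, evict 7, frames=[2,5] (faults so far: 11)
  LRU total faults: 11
--- Optimal ---
  step 0: ref 2 -> FAULT, frames=[2,-] (faults so far: 1)
  step 1: ref 6 -> FAULT, frames=[2,6] (faults so far: 2)
  step 2: ref 6 -> HIT, frames=[2,6] (faults so far: 2)
  step 3: ref 3 -> FAULT, evict 2, frames=[3,6] (faults so far: 3)
  step 4: ref 6 -> HIT, frames=[3,6] (faults so far: 3)
  step 5: ref 1 -> FAULT, evict 3, frames=[1,6] (faults so far: 4)
  step 6: ref 6 -> HIT, frames=[1,6] (faults so far: 4)
  step 7: ref 2 -> FAULT, evict 6, frames=[1,2] (faults so far: 5)
  step 8: ref 4 -> FAULT, evict 2, frames=[1,4] (faults so far: 6)
  step 9: ref 1 -> HIT, frames=[1,4] (faults so far: 6)
  step 10: ref 3 -> FAULT, evict 1, frames=[3,4] (faults so far: 7)
  step 11: ref 2 -> FAULT, evict 3, frames=[2,4] (faults so far: 8)
  step 12: ref 2 -> HIT, frames=[2,4] (faults so far: 8)
  step 13: ref 7 -> FAULT, evict 4, frames=[2,7] (faults so far: 9)
  step 14: ref 2 -> HIT, frames=[2,7] (faults so far: 9)
  step 15: ref 5 -> FAULT, evict 2, frames=[5,7] (faults so far: 10)
  Optimal total faults: 10

Answer: 12 11 10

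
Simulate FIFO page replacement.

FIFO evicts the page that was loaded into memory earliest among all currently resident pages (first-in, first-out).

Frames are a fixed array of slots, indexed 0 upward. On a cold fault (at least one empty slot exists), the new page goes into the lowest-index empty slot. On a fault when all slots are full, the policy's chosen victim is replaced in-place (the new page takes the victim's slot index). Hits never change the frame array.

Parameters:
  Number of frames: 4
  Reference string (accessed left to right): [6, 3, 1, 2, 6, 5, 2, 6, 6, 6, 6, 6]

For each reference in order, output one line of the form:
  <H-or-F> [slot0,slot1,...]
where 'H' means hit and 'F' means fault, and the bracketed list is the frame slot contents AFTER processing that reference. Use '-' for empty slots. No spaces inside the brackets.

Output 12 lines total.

F [6,-,-,-]
F [6,3,-,-]
F [6,3,1,-]
F [6,3,1,2]
H [6,3,1,2]
F [5,3,1,2]
H [5,3,1,2]
F [5,6,1,2]
H [5,6,1,2]
H [5,6,1,2]
H [5,6,1,2]
H [5,6,1,2]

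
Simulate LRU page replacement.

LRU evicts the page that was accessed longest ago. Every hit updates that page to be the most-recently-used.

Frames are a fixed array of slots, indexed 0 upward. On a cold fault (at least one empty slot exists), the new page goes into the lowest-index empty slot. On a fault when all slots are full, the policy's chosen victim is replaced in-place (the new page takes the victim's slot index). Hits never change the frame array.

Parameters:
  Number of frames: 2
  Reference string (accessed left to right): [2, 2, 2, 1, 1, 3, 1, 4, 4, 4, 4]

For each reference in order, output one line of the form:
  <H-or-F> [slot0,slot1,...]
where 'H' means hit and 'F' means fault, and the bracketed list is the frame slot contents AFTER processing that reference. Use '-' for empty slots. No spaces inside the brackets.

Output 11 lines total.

F [2,-]
H [2,-]
H [2,-]
F [2,1]
H [2,1]
F [3,1]
H [3,1]
F [4,1]
H [4,1]
H [4,1]
H [4,1]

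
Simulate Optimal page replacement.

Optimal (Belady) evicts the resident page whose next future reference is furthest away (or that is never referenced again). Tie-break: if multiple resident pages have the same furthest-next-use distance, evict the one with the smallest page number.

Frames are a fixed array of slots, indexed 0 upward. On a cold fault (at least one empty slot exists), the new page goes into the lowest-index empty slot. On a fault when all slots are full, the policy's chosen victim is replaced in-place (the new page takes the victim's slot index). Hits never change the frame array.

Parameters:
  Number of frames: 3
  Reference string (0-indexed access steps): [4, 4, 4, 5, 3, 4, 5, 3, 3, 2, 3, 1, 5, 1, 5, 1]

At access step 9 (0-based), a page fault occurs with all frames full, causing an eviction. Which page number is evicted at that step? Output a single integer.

Answer: 4

Derivation:
Step 0: ref 4 -> FAULT, frames=[4,-,-]
Step 1: ref 4 -> HIT, frames=[4,-,-]
Step 2: ref 4 -> HIT, frames=[4,-,-]
Step 3: ref 5 -> FAULT, frames=[4,5,-]
Step 4: ref 3 -> FAULT, frames=[4,5,3]
Step 5: ref 4 -> HIT, frames=[4,5,3]
Step 6: ref 5 -> HIT, frames=[4,5,3]
Step 7: ref 3 -> HIT, frames=[4,5,3]
Step 8: ref 3 -> HIT, frames=[4,5,3]
Step 9: ref 2 -> FAULT, evict 4, frames=[2,5,3]
At step 9: evicted page 4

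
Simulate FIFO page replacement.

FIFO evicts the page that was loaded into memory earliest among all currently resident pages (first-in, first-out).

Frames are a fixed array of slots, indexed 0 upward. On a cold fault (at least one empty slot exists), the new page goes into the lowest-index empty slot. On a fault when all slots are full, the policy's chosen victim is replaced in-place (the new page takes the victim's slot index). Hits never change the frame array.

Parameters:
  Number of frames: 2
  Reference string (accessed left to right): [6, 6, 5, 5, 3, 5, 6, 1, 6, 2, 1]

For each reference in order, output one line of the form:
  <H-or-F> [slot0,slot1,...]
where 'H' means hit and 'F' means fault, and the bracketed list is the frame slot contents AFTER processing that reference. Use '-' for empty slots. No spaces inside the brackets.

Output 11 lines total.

F [6,-]
H [6,-]
F [6,5]
H [6,5]
F [3,5]
H [3,5]
F [3,6]
F [1,6]
H [1,6]
F [1,2]
H [1,2]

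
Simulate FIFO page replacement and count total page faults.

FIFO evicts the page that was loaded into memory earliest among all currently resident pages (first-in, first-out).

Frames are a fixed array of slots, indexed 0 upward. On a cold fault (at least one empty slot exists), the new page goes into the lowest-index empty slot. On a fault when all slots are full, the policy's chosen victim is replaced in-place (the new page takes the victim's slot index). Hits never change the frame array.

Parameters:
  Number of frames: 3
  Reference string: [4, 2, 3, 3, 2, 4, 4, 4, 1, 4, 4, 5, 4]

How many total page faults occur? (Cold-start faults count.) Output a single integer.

Answer: 6

Derivation:
Step 0: ref 4 → FAULT, frames=[4,-,-]
Step 1: ref 2 → FAULT, frames=[4,2,-]
Step 2: ref 3 → FAULT, frames=[4,2,3]
Step 3: ref 3 → HIT, frames=[4,2,3]
Step 4: ref 2 → HIT, frames=[4,2,3]
Step 5: ref 4 → HIT, frames=[4,2,3]
Step 6: ref 4 → HIT, frames=[4,2,3]
Step 7: ref 4 → HIT, frames=[4,2,3]
Step 8: ref 1 → FAULT (evict 4), frames=[1,2,3]
Step 9: ref 4 → FAULT (evict 2), frames=[1,4,3]
Step 10: ref 4 → HIT, frames=[1,4,3]
Step 11: ref 5 → FAULT (evict 3), frames=[1,4,5]
Step 12: ref 4 → HIT, frames=[1,4,5]
Total faults: 6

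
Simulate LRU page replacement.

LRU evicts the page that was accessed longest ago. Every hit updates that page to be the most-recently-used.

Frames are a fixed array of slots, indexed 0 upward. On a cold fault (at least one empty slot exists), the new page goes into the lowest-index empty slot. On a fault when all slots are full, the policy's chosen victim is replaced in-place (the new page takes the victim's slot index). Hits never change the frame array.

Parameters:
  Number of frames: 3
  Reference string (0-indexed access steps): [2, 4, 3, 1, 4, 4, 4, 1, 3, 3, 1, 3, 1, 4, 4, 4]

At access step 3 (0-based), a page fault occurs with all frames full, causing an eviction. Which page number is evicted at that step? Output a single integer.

Step 0: ref 2 -> FAULT, frames=[2,-,-]
Step 1: ref 4 -> FAULT, frames=[2,4,-]
Step 2: ref 3 -> FAULT, frames=[2,4,3]
Step 3: ref 1 -> FAULT, evict 2, frames=[1,4,3]
At step 3: evicted page 2

Answer: 2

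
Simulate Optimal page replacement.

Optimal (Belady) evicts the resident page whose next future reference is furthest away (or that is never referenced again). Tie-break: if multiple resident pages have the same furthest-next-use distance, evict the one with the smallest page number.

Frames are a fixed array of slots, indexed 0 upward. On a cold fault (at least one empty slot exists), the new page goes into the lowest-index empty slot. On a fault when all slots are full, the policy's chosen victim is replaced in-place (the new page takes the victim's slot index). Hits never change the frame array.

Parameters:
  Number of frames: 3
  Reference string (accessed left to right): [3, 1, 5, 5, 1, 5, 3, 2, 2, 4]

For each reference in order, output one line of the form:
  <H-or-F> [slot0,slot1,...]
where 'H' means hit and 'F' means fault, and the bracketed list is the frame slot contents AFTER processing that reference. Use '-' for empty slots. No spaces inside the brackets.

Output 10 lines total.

F [3,-,-]
F [3,1,-]
F [3,1,5]
H [3,1,5]
H [3,1,5]
H [3,1,5]
H [3,1,5]
F [3,2,5]
H [3,2,5]
F [3,4,5]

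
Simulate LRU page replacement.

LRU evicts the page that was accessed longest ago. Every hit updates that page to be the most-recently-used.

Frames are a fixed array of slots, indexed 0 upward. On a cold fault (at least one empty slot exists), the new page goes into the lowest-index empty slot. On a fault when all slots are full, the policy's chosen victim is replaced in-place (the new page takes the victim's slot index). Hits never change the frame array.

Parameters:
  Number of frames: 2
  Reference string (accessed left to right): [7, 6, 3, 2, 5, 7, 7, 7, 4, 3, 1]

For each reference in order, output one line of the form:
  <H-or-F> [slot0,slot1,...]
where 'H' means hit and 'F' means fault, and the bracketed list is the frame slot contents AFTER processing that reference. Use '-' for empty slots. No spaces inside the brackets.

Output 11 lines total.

F [7,-]
F [7,6]
F [3,6]
F [3,2]
F [5,2]
F [5,7]
H [5,7]
H [5,7]
F [4,7]
F [4,3]
F [1,3]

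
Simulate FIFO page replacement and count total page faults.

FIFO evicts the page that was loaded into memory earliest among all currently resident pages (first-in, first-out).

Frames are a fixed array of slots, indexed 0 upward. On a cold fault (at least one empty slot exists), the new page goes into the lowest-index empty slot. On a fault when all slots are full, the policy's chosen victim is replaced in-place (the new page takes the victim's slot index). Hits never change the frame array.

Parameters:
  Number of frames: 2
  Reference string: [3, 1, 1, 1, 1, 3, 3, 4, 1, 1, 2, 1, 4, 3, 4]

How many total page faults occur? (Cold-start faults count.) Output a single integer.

Step 0: ref 3 → FAULT, frames=[3,-]
Step 1: ref 1 → FAULT, frames=[3,1]
Step 2: ref 1 → HIT, frames=[3,1]
Step 3: ref 1 → HIT, frames=[3,1]
Step 4: ref 1 → HIT, frames=[3,1]
Step 5: ref 3 → HIT, frames=[3,1]
Step 6: ref 3 → HIT, frames=[3,1]
Step 7: ref 4 → FAULT (evict 3), frames=[4,1]
Step 8: ref 1 → HIT, frames=[4,1]
Step 9: ref 1 → HIT, frames=[4,1]
Step 10: ref 2 → FAULT (evict 1), frames=[4,2]
Step 11: ref 1 → FAULT (evict 4), frames=[1,2]
Step 12: ref 4 → FAULT (evict 2), frames=[1,4]
Step 13: ref 3 → FAULT (evict 1), frames=[3,4]
Step 14: ref 4 → HIT, frames=[3,4]
Total faults: 7

Answer: 7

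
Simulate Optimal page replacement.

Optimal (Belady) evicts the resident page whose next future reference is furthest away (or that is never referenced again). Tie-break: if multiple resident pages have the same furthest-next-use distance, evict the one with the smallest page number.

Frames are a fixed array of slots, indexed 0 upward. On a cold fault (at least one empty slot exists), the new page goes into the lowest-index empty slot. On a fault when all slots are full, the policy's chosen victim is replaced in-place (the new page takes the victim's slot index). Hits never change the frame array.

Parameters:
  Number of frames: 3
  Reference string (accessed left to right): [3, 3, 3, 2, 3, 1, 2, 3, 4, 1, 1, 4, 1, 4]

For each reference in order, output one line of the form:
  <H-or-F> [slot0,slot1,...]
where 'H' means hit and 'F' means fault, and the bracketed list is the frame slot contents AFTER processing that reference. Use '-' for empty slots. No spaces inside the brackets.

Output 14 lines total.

F [3,-,-]
H [3,-,-]
H [3,-,-]
F [3,2,-]
H [3,2,-]
F [3,2,1]
H [3,2,1]
H [3,2,1]
F [3,4,1]
H [3,4,1]
H [3,4,1]
H [3,4,1]
H [3,4,1]
H [3,4,1]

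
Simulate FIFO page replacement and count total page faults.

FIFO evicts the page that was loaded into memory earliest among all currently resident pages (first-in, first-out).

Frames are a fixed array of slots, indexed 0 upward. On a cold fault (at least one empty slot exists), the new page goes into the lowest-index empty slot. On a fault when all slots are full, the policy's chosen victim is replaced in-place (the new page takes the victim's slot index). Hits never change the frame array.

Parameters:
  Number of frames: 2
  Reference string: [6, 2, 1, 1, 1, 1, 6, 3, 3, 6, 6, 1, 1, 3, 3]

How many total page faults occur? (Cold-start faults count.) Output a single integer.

Answer: 6

Derivation:
Step 0: ref 6 → FAULT, frames=[6,-]
Step 1: ref 2 → FAULT, frames=[6,2]
Step 2: ref 1 → FAULT (evict 6), frames=[1,2]
Step 3: ref 1 → HIT, frames=[1,2]
Step 4: ref 1 → HIT, frames=[1,2]
Step 5: ref 1 → HIT, frames=[1,2]
Step 6: ref 6 → FAULT (evict 2), frames=[1,6]
Step 7: ref 3 → FAULT (evict 1), frames=[3,6]
Step 8: ref 3 → HIT, frames=[3,6]
Step 9: ref 6 → HIT, frames=[3,6]
Step 10: ref 6 → HIT, frames=[3,6]
Step 11: ref 1 → FAULT (evict 6), frames=[3,1]
Step 12: ref 1 → HIT, frames=[3,1]
Step 13: ref 3 → HIT, frames=[3,1]
Step 14: ref 3 → HIT, frames=[3,1]
Total faults: 6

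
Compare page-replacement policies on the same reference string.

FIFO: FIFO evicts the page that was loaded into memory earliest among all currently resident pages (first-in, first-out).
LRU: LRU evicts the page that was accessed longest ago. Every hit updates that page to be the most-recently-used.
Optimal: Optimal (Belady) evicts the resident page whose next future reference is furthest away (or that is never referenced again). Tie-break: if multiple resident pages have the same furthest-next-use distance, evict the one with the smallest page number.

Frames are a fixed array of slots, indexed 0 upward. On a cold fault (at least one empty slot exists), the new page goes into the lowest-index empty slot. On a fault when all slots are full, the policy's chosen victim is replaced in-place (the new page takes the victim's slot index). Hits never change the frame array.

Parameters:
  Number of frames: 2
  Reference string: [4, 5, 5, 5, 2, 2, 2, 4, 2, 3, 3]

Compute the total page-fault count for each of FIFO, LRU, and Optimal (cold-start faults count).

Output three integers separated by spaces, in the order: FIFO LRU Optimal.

--- FIFO ---
  step 0: ref 4 -> FAULT, frames=[4,-] (faults so far: 1)
  step 1: ref 5 -> FAULT, frames=[4,5] (faults so far: 2)
  step 2: ref 5 -> HIT, frames=[4,5] (faults so far: 2)
  step 3: ref 5 -> HIT, frames=[4,5] (faults so far: 2)
  step 4: ref 2 -> FAULT, evict 4, frames=[2,5] (faults so far: 3)
  step 5: ref 2 -> HIT, frames=[2,5] (faults so far: 3)
  step 6: ref 2 -> HIT, frames=[2,5] (faults so far: 3)
  step 7: ref 4 -> FAULT, evict 5, frames=[2,4] (faults so far: 4)
  step 8: ref 2 -> HIT, frames=[2,4] (faults so far: 4)
  step 9: ref 3 -> FAULT, evict 2, frames=[3,4] (faults so far: 5)
  step 10: ref 3 -> HIT, frames=[3,4] (faults so far: 5)
  FIFO total faults: 5
--- LRU ---
  step 0: ref 4 -> FAULT, frames=[4,-] (faults so far: 1)
  step 1: ref 5 -> FAULT, frames=[4,5] (faults so far: 2)
  step 2: ref 5 -> HIT, frames=[4,5] (faults so far: 2)
  step 3: ref 5 -> HIT, frames=[4,5] (faults so far: 2)
  step 4: ref 2 -> FAULT, evict 4, frames=[2,5] (faults so far: 3)
  step 5: ref 2 -> HIT, frames=[2,5] (faults so far: 3)
  step 6: ref 2 -> HIT, frames=[2,5] (faults so far: 3)
  step 7: ref 4 -> FAULT, evict 5, frames=[2,4] (faults so far: 4)
  step 8: ref 2 -> HIT, frames=[2,4] (faults so far: 4)
  step 9: ref 3 -> FAULT, evict 4, frames=[2,3] (faults so far: 5)
  step 10: ref 3 -> HIT, frames=[2,3] (faults so far: 5)
  LRU total faults: 5
--- Optimal ---
  step 0: ref 4 -> FAULT, frames=[4,-] (faults so far: 1)
  step 1: ref 5 -> FAULT, frames=[4,5] (faults so far: 2)
  step 2: ref 5 -> HIT, frames=[4,5] (faults so far: 2)
  step 3: ref 5 -> HIT, frames=[4,5] (faults so far: 2)
  step 4: ref 2 -> FAULT, evict 5, frames=[4,2] (faults so far: 3)
  step 5: ref 2 -> HIT, frames=[4,2] (faults so far: 3)
  step 6: ref 2 -> HIT, frames=[4,2] (faults so far: 3)
  step 7: ref 4 -> HIT, frames=[4,2] (faults so far: 3)
  step 8: ref 2 -> HIT, frames=[4,2] (faults so far: 3)
  step 9: ref 3 -> FAULT, evict 2, frames=[4,3] (faults so far: 4)
  step 10: ref 3 -> HIT, frames=[4,3] (faults so far: 4)
  Optimal total faults: 4

Answer: 5 5 4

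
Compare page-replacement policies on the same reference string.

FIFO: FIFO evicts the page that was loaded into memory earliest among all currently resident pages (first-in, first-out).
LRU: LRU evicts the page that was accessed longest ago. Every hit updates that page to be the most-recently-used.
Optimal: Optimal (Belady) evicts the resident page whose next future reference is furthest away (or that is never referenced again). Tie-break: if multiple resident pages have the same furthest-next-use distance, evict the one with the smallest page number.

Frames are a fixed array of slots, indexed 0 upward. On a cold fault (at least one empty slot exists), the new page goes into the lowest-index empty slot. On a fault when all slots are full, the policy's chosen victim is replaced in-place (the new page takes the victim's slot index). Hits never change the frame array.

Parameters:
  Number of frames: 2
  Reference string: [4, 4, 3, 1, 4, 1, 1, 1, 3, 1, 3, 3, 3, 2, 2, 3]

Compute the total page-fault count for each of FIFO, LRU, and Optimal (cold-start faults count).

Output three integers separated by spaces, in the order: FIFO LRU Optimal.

--- FIFO ---
  step 0: ref 4 -> FAULT, frames=[4,-] (faults so far: 1)
  step 1: ref 4 -> HIT, frames=[4,-] (faults so far: 1)
  step 2: ref 3 -> FAULT, frames=[4,3] (faults so far: 2)
  step 3: ref 1 -> FAULT, evict 4, frames=[1,3] (faults so far: 3)
  step 4: ref 4 -> FAULT, evict 3, frames=[1,4] (faults so far: 4)
  step 5: ref 1 -> HIT, frames=[1,4] (faults so far: 4)
  step 6: ref 1 -> HIT, frames=[1,4] (faults so far: 4)
  step 7: ref 1 -> HIT, frames=[1,4] (faults so far: 4)
  step 8: ref 3 -> FAULT, evict 1, frames=[3,4] (faults so far: 5)
  step 9: ref 1 -> FAULT, evict 4, frames=[3,1] (faults so far: 6)
  step 10: ref 3 -> HIT, frames=[3,1] (faults so far: 6)
  step 11: ref 3 -> HIT, frames=[3,1] (faults so far: 6)
  step 12: ref 3 -> HIT, frames=[3,1] (faults so far: 6)
  step 13: ref 2 -> FAULT, evict 3, frames=[2,1] (faults so far: 7)
  step 14: ref 2 -> HIT, frames=[2,1] (faults so far: 7)
  step 15: ref 3 -> FAULT, evict 1, frames=[2,3] (faults so far: 8)
  FIFO total faults: 8
--- LRU ---
  step 0: ref 4 -> FAULT, frames=[4,-] (faults so far: 1)
  step 1: ref 4 -> HIT, frames=[4,-] (faults so far: 1)
  step 2: ref 3 -> FAULT, frames=[4,3] (faults so far: 2)
  step 3: ref 1 -> FAULT, evict 4, frames=[1,3] (faults so far: 3)
  step 4: ref 4 -> FAULT, evict 3, frames=[1,4] (faults so far: 4)
  step 5: ref 1 -> HIT, frames=[1,4] (faults so far: 4)
  step 6: ref 1 -> HIT, frames=[1,4] (faults so far: 4)
  step 7: ref 1 -> HIT, frames=[1,4] (faults so far: 4)
  step 8: ref 3 -> FAULT, evict 4, frames=[1,3] (faults so far: 5)
  step 9: ref 1 -> HIT, frames=[1,3] (faults so far: 5)
  step 10: ref 3 -> HIT, frames=[1,3] (faults so far: 5)
  step 11: ref 3 -> HIT, frames=[1,3] (faults so far: 5)
  step 12: ref 3 -> HIT, frames=[1,3] (faults so far: 5)
  step 13: ref 2 -> FAULT, evict 1, frames=[2,3] (faults so far: 6)
  step 14: ref 2 -> HIT, frames=[2,3] (faults so far: 6)
  step 15: ref 3 -> HIT, frames=[2,3] (faults so far: 6)
  LRU total faults: 6
--- Optimal ---
  step 0: ref 4 -> FAULT, frames=[4,-] (faults so far: 1)
  step 1: ref 4 -> HIT, frames=[4,-] (faults so far: 1)
  step 2: ref 3 -> FAULT, frames=[4,3] (faults so far: 2)
  step 3: ref 1 -> FAULT, evict 3, frames=[4,1] (faults so far: 3)
  step 4: ref 4 -> HIT, frames=[4,1] (faults so far: 3)
  step 5: ref 1 -> HIT, frames=[4,1] (faults so far: 3)
  step 6: ref 1 -> HIT, frames=[4,1] (faults so far: 3)
  step 7: ref 1 -> HIT, frames=[4,1] (faults so far: 3)
  step 8: ref 3 -> FAULT, evict 4, frames=[3,1] (faults so far: 4)
  step 9: ref 1 -> HIT, frames=[3,1] (faults so far: 4)
  step 10: ref 3 -> HIT, frames=[3,1] (faults so far: 4)
  step 11: ref 3 -> HIT, frames=[3,1] (faults so far: 4)
  step 12: ref 3 -> HIT, frames=[3,1] (faults so far: 4)
  step 13: ref 2 -> FAULT, evict 1, frames=[3,2] (faults so far: 5)
  step 14: ref 2 -> HIT, frames=[3,2] (faults so far: 5)
  step 15: ref 3 -> HIT, frames=[3,2] (faults so far: 5)
  Optimal total faults: 5

Answer: 8 6 5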